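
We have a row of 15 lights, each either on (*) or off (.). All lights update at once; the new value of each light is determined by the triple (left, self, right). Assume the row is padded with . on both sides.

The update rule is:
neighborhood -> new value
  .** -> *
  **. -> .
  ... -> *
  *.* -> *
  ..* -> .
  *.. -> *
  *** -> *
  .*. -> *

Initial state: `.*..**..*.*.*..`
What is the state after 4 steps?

.***********.**

.**.*.*.*******
.*.***********.
.************.*
.***********.**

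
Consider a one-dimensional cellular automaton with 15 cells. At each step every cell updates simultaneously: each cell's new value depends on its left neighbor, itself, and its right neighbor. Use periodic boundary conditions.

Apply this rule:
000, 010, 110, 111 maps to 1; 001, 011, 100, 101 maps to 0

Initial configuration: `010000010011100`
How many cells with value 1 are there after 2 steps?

step 1: 010111010001101
step 2: 010011010100101
count of 1: 7

7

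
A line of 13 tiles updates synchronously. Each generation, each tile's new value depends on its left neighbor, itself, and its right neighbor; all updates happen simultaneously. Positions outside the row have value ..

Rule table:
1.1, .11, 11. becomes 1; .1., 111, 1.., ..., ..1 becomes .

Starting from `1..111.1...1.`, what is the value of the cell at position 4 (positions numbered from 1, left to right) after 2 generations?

generation 1: ...1.11......
generation 2: ....111......
position 4 holds .

.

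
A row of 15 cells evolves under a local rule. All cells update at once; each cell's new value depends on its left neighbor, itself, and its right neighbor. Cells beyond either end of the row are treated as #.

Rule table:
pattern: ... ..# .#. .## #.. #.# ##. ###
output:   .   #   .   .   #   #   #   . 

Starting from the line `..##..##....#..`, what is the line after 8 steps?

..##.###.##.##.

step 1: ##.###.##..#.##
step 2: .##..##.###.#..
step 3: #.###.##..##.##
step 4: ##..##.###.##..
step 5: .###.##..##.###
step 6: #..##.###.##...
step 7: ###.##..##.##.#
step 8: ..##.###.##.##.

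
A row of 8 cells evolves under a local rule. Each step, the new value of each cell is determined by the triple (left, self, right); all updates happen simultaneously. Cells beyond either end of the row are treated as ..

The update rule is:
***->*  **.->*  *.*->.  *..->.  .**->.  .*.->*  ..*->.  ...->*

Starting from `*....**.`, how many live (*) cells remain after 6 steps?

3

*.**..*.
*..*..*.
*..*..*.  (fixed point — unchanged through step 6)
count of *: 3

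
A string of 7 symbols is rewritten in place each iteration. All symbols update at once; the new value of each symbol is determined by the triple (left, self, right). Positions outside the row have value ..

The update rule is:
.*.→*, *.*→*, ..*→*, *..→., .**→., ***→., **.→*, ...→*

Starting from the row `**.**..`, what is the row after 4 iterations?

.*.****

.**.*.*
*.*****
**....*
.*.****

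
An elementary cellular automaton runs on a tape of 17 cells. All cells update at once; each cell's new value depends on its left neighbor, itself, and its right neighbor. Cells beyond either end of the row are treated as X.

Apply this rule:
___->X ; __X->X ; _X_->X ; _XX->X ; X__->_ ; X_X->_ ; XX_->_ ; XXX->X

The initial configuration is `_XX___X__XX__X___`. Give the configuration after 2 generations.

_X_XXX__X__XX__XX

generation 1: _X__XXX_XX__XX_XX
generation 2: _X_XXX__X__XX__XX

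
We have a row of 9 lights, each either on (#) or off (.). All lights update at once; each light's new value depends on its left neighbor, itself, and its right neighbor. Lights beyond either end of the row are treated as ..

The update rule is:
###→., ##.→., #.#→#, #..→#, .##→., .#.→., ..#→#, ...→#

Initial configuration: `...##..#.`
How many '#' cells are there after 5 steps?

step 1: ###..##.#
step 2: ...##..#.  (repeats step 0; period 2)
step 5: ###..##.#
count of #: 6

6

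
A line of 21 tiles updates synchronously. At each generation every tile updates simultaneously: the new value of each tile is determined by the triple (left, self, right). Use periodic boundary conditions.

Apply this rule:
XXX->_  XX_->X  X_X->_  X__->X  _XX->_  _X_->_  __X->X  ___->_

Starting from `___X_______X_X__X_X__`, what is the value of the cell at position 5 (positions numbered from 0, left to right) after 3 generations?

__X_X_____X___XX___X_
_X___X___X_X_X_XX_X_X
__X_X_X_X_______X____
position 5 holds _

_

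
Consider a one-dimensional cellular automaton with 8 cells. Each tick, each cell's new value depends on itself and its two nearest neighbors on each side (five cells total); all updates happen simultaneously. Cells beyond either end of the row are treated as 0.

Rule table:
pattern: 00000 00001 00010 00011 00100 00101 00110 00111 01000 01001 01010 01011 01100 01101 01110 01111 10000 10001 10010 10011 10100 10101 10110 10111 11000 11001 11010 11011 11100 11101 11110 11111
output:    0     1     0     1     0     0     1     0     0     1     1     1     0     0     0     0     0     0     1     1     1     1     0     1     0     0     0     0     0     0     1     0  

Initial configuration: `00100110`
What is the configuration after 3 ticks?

10011100
01100000
11000000

11000000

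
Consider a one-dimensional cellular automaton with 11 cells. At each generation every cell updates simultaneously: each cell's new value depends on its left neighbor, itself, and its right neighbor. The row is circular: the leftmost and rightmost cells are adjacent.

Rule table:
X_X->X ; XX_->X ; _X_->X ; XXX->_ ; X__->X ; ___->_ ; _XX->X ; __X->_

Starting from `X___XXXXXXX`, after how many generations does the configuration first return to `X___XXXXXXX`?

7

generation 1: XX__X______
generation 2: XXX_XX_____
generation 3: X_XXXXX____
generation 4: XXX___XX___
generation 5: X_XX__XXX__
generation 6: XXXXX_X_XX_
generation 7: X___XXXXXXX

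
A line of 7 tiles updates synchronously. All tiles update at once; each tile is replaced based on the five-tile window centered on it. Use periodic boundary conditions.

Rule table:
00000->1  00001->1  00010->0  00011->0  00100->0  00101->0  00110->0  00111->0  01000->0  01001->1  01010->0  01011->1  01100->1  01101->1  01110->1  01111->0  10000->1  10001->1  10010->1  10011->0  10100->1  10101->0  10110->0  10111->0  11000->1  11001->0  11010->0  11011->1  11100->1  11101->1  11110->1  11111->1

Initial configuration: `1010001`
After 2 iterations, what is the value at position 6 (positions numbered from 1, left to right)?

1

1010100
0000111
position 6 holds 1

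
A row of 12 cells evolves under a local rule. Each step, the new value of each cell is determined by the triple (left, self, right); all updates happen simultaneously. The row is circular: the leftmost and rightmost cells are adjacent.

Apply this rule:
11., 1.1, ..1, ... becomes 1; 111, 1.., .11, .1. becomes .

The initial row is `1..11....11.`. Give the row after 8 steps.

1.1.1.1.1.1.

step 1: ..1.1.111.11
step 2: .1.1.1..11.1
step 3: 1.1.1..1.11.
step 4: .1.1..1.1.11
step 5: 1.1..1.1.1.1
step 6: 11..1.1.1.1.
step 7: .1.1.1.1.1.1
step 8: 1.1.1.1.1.1.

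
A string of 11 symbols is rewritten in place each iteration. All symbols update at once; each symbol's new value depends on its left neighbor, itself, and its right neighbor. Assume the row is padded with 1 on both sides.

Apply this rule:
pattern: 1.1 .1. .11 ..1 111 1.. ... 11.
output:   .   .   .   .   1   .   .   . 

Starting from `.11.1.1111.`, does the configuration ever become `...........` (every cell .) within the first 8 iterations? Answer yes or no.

yes

.......11..
...........
all cells are . at iteration 2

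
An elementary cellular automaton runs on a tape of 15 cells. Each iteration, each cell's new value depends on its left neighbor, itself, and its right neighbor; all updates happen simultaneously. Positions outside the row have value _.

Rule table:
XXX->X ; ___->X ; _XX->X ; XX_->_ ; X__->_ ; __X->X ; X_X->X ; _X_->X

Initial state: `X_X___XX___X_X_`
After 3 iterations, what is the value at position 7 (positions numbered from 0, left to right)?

XXX_XXX__XXXXX_
XX_XXX__XXXXX__
X_XXX__XXXXX__X
position 7 holds X

X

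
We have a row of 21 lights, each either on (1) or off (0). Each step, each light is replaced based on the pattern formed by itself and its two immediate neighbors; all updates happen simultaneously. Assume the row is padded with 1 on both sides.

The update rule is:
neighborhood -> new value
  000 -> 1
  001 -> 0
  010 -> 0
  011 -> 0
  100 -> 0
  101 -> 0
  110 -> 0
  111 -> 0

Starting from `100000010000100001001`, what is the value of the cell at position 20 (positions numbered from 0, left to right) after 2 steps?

001111000110001100000
000000010000100001110
position 20 holds 0

0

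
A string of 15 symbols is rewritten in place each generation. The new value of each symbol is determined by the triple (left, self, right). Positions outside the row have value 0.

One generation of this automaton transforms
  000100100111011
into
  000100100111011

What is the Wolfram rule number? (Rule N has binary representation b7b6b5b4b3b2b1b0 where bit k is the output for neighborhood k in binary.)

position 10: 111 → 1  (bit 7 = 1)
position 11: 110 → 1  (bit 6 = 1)
position 12: 101 → 0  (bit 5 = 0)
position 4: 100 → 0  (bit 4 = 0)
position 9: 011 → 1  (bit 3 = 1)
position 3: 010 → 1  (bit 2 = 1)
position 2: 001 → 0  (bit 1 = 0)
position 0: 000 → 0  (bit 0 = 0)
bits b7..b0 = 11001100 = 204

204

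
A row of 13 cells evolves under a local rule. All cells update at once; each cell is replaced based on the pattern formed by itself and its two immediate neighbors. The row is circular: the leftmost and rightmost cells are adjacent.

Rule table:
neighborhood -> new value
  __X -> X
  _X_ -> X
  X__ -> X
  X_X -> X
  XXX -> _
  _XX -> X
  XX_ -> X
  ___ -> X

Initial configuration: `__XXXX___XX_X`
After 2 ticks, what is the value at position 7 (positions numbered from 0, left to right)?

_

XXX__XXXXXXXX
__XXXX_______
position 7 holds _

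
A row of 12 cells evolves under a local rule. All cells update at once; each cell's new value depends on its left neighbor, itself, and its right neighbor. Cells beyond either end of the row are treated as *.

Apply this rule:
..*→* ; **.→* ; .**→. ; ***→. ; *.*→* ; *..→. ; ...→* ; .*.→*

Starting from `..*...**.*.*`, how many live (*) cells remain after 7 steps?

7

step 1: .**.**.****.
step 2: *.**.**...**
step 3: **.**.*.**..
step 4: .**.****.*.*
step 5: *.**...****.
step 6: **.*.**...**
step 7: .****.*.**..
count of *: 7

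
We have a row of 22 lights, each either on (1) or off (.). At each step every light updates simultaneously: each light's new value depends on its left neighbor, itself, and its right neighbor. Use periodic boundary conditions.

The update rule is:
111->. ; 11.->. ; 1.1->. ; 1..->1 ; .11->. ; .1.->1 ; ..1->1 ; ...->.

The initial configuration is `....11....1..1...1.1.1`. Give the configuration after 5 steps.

step 1: 1..1..1..111111.11.1.1
step 2: .11111111..........1..
step 3: 1........1........111.
step 4: 11......111......1....
step 5: ..1....1...1....111..1

..1....1...1....111..1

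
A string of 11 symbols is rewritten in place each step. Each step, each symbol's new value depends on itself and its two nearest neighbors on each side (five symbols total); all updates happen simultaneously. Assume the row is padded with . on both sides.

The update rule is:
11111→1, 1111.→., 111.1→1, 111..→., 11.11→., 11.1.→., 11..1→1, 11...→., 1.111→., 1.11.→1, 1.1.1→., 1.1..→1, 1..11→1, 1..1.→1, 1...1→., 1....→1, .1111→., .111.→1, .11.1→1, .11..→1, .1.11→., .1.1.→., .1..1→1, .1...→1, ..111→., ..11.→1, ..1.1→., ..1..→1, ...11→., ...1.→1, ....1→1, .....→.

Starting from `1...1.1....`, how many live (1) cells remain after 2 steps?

7

11.1..111..
11.111.1..1
count of 1: 7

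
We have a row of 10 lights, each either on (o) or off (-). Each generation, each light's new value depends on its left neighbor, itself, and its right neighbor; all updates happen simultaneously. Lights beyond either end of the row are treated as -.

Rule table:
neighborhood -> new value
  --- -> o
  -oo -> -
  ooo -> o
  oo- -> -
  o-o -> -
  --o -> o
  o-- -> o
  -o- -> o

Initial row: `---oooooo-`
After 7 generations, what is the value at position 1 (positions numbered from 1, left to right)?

generation 1: ooo-oooo-o
generation 2: -o---oo--o
generation 3: ooooo--ooo
generation 4: -ooo-oo-o-
generation 5: o-o-----oo
generation 6: o-oooooo--
generation 7: o--oooo-oo
position 1 holds o

o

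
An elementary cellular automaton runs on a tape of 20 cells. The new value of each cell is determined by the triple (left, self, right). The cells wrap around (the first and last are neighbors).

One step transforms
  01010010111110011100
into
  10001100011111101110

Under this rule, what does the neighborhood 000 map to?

0

At position 19 the neighborhood is 000; the next row has 0 there.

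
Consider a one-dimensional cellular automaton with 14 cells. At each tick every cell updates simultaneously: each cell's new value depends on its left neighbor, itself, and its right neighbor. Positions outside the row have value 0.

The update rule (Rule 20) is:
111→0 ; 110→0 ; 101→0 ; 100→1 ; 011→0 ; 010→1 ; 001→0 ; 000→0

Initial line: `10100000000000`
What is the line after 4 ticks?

10110000000000
10001000000000
11001100000000
00100010000000

00100010000000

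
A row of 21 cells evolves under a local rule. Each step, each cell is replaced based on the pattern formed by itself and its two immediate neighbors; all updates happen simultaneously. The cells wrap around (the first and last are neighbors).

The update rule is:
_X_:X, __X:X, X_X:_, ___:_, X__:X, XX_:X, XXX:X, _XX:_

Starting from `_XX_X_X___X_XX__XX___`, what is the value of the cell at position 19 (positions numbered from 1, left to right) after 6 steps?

X

step 1: X_X_X_XX_XX__XXX_XX__
step 2: X_X_X__X__XXX_XX__XXX
step 3: X_X_XXXXXX_XX__XXX_XX
step 4: X_X__XXXXX__XXX_XX__X
step 5: X_XXX_XXXXXX_XX__XXX_
step 6: X__XX__XXXXX__XXX_XX_
position 19 holds X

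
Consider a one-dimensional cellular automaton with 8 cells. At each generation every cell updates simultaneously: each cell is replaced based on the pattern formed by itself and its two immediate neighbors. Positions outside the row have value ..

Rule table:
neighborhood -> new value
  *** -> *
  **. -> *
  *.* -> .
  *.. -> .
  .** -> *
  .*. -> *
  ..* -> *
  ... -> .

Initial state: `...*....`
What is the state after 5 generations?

..**....
.***....
****....
****....  (fixed point — unchanged through generation 5)

****....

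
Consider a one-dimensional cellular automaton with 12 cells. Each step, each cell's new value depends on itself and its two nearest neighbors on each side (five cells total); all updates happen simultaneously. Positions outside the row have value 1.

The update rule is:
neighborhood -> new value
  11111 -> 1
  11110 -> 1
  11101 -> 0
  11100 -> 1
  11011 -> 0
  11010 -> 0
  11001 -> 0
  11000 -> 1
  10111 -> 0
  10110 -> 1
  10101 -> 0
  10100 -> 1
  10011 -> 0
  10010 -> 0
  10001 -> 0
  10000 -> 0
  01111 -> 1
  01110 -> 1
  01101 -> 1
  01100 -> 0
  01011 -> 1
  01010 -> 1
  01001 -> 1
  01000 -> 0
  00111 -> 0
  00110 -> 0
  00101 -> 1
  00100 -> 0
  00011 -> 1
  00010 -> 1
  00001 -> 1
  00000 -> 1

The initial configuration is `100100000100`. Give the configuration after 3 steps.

100010010010

100000111010
110111010001
100010010010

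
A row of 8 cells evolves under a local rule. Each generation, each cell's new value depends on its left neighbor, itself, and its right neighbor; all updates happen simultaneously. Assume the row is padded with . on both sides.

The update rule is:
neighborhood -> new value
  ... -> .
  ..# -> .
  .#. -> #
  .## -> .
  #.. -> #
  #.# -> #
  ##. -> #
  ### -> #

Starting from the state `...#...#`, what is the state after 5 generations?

.......#

...##..#
....##.#
.....###
......##
.......#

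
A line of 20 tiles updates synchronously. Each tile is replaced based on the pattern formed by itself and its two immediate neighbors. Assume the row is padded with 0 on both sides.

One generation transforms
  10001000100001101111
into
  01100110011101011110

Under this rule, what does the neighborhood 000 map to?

1

At position 2 the neighborhood is 000; the next row has 1 there.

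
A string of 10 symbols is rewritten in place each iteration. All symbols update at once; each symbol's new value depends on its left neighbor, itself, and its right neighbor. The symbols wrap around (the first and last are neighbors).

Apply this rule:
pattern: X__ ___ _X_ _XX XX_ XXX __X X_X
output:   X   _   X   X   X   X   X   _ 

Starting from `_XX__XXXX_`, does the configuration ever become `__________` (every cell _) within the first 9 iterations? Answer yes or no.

no

XXXXXXXXXX
XXXXXXXXXX  (fixed point — unchanged through iteration 9)
iteration 9 is XXXXXXXXXX, still not uniform _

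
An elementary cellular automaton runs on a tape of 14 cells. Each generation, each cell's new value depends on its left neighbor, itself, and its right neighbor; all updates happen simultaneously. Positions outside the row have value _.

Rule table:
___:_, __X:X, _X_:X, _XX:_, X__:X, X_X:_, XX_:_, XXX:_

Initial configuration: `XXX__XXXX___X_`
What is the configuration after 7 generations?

_XXX_X___XX___

generation 1: ___XX____X_XXX
generation 2: __X__X__XX____
generation 3: _XXXXXXX__X___
generation 4: X_______XXXX__
generation 5: XX_____X____X_
generation 6: __X___XXX__XXX
generation 7: _XXX_X___XX___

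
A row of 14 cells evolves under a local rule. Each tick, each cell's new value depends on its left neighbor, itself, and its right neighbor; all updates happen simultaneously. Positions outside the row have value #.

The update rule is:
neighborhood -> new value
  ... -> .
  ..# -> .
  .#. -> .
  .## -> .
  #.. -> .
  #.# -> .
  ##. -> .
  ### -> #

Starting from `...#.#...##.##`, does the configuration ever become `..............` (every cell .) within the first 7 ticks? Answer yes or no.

yes

tick 1: .............#
tick 2: ..............
all cells are . at tick 2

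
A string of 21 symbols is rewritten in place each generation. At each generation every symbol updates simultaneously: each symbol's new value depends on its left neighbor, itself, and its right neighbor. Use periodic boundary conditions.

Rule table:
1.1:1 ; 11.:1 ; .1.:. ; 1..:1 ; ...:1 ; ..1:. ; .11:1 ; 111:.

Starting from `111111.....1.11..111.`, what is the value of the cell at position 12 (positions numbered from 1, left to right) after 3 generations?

1....11111..1111.1.11
1111.1...11.1..11.11.
1..11.11.111.1.111111
position 12 holds 1

1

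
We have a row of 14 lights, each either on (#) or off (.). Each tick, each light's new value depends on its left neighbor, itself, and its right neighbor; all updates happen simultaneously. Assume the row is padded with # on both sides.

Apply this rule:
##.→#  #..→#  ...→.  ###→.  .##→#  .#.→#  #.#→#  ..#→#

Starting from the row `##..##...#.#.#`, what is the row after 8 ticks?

.##....##...##

.######.######
##....###.....
.##..##.##...#
###########.##
..........###.
#........##.##
##......#####.
.##....##...##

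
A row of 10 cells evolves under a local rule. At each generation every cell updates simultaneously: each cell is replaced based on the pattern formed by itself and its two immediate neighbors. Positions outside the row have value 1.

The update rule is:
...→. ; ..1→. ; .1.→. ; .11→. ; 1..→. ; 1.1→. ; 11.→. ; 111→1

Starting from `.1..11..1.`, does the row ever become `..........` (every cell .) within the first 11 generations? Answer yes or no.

yes

generation 1: ..........
all cells are . at generation 1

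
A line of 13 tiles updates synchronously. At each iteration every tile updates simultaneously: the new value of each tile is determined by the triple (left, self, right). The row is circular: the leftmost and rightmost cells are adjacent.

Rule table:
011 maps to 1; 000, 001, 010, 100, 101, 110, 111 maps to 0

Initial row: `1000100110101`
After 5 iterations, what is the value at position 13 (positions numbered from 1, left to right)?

0

iteration 1: 0000000100001
iteration 2: 0000000000000
iteration 3: 0000000000000  (fixed point — unchanged through iteration 5)
position 13 holds 0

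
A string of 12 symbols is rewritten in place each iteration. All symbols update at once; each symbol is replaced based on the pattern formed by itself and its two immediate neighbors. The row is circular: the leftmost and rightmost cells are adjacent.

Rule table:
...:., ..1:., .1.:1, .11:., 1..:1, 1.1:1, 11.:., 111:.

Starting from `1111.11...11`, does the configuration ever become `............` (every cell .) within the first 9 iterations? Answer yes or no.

no

iteration 1: ....1..1....
iteration 2: ....11.11...
iteration 3: ......1..1..
iteration 4: ......11.11.
iteration 5: ........1..1
iteration 6: 1.......11.1
iteration 7: .1........1.
iteration 8: .11.......11
iteration 9: 1..1........
iteration 9 is 1..1........, still not uniform .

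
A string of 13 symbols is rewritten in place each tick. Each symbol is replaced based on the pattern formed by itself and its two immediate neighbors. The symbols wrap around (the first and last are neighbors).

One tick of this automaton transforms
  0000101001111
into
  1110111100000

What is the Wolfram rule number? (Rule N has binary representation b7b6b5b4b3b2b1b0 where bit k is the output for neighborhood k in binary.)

53

position 10: 111 → 0  (bit 7 = 0)
position 12: 110 → 0  (bit 6 = 0)
position 5: 101 → 1  (bit 5 = 1)
position 0: 100 → 1  (bit 4 = 1)
position 9: 011 → 0  (bit 3 = 0)
position 4: 010 → 1  (bit 2 = 1)
position 3: 001 → 0  (bit 1 = 0)
position 1: 000 → 1  (bit 0 = 1)
bits b7..b0 = 00110101 = 53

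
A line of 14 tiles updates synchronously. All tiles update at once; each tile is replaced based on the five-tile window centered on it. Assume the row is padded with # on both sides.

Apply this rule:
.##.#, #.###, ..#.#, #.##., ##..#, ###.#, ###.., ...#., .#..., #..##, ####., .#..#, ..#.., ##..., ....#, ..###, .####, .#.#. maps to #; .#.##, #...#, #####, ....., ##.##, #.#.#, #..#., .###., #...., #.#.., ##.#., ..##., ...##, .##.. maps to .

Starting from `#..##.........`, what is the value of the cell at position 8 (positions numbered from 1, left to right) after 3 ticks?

###..#......#.
.###.##...###.
.#.#.#.#..#.#.
position 8 holds #

#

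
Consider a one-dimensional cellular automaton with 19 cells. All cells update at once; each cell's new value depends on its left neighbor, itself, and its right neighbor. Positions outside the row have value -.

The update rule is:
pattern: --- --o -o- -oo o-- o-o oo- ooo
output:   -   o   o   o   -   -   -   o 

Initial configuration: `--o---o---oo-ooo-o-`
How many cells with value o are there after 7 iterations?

-oo--oo--oo--oo--o-
oo--oo--oo--oo--oo-
o--oo--oo--oo--oo--
o-oo--oo--oo--oo---
o-o--oo--oo--oo----
o-o-oo--oo--oo-----
o-o-o--oo--oo------
count of o: 7

7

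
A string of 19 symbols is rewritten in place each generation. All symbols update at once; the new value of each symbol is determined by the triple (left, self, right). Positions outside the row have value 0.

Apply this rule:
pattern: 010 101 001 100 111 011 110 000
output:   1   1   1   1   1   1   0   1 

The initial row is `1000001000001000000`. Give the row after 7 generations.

1111111111111011011

generation 1: 1111111111111111111
generation 2: 1111111111111111110
generation 3: 1111111111111111101
generation 4: 1111111111111111011
generation 5: 1111111111111110110
generation 6: 1111111111111101101
generation 7: 1111111111111011011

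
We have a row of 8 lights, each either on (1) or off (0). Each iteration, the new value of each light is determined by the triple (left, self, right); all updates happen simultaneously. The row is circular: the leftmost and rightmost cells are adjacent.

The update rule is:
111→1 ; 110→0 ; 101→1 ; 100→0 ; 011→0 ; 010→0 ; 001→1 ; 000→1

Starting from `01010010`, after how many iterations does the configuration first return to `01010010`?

8

10100100
01001001
10010010
00100101
01001010
10010100
00101001
01010010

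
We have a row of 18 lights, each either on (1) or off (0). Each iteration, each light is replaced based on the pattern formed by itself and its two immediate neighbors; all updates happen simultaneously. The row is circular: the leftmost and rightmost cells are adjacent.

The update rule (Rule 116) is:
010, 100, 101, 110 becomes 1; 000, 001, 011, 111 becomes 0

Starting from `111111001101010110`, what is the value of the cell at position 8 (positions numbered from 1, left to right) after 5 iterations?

0

iteration 1: 000001100111111011
iteration 2: 100000110000001101
iteration 3: 110000011000000110
iteration 4: 011000001100000011
iteration 5: 101100000110000001
position 8 holds 0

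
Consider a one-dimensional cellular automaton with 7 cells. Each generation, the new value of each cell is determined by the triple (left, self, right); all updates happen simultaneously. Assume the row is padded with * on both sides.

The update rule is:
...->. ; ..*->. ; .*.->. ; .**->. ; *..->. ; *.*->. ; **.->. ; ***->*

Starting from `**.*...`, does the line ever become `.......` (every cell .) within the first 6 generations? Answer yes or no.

generation 1: *......
generation 2: .......
all cells are . at generation 2

yes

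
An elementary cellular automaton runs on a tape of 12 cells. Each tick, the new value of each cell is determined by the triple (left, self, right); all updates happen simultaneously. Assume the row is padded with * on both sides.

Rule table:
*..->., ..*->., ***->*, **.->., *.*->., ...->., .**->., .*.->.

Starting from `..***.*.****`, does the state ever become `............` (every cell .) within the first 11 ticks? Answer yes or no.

yes

...*.....***
..........**
...........*
............
all cells are . at tick 4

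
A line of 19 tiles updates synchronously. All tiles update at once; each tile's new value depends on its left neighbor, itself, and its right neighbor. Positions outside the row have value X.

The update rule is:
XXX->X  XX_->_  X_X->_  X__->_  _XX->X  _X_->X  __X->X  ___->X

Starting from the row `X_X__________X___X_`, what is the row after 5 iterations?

_X_XXXXXXX__XX__XXX

iteration 1: __X_XXXXXXXXXX_XXX_
iteration 2: _XX_XXXXXXXXX__XX__
iteration 3: _X__XXXXXXXX__XX__X
iteration 4: _X_XXXXXXXX__XX__XX
iteration 5: _X_XXXXXXX__XX__XXX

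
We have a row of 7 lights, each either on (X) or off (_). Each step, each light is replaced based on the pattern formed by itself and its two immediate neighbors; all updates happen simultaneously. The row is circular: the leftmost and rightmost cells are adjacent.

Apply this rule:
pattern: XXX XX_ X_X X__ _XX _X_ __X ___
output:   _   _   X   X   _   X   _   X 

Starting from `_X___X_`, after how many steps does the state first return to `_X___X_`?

_XXX_XX
X___X__
XXX_XX_
___X__X
XX_XX_X
__X__X_
X_XX_XX
_X__X__
_XX_XXX
X__X___
XX_XXX_
__X___X
X_XXX_X
_X___X_

14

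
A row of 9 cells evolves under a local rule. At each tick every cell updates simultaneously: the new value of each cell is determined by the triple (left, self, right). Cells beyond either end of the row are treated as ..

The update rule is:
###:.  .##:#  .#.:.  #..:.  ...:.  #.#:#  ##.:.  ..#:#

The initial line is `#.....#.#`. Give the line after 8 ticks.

#........

tick 1: .....#.#.
tick 2: ....#.#..
tick 3: ...#.#...
tick 4: ..#.#....
tick 5: .#.#.....
tick 6: #.#......
tick 7: .#.......
tick 8: #........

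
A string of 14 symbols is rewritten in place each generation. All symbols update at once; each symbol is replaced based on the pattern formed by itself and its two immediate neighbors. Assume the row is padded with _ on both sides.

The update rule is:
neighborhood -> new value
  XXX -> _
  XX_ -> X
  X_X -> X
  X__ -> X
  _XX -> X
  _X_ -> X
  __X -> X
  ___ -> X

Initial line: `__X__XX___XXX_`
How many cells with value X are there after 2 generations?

5

XXXXXXXXXXX_XX
X_________XXXX
count of X: 5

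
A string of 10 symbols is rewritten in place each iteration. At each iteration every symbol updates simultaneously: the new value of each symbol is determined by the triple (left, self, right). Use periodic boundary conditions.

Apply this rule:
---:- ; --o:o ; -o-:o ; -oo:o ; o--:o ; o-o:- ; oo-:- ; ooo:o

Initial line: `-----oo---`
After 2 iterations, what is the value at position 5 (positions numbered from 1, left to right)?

o

iteration 1: ----oo-o--
iteration 2: ---oo--oo-
position 5 holds o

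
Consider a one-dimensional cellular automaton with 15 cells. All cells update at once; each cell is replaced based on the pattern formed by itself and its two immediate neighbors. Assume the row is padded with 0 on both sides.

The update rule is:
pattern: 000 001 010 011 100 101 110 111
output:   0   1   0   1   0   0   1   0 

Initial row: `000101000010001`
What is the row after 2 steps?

010000001000100

001000000100010
010000001000100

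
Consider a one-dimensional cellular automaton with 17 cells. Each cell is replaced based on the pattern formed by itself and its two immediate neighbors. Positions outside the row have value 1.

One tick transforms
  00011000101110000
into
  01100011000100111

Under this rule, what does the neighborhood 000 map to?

1

At position 1 the neighborhood is 000; the next row has 1 there.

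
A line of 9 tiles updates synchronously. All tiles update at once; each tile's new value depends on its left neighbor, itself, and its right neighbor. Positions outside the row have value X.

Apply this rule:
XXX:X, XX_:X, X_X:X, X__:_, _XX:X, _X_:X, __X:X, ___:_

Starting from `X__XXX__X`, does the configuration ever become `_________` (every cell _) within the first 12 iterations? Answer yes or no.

X_XXXX_XX
XXXXXXXXX
XXXXXXXXX  (fixed point — unchanged through iteration 12)
iteration 12 is XXXXXXXXX, still not uniform _

no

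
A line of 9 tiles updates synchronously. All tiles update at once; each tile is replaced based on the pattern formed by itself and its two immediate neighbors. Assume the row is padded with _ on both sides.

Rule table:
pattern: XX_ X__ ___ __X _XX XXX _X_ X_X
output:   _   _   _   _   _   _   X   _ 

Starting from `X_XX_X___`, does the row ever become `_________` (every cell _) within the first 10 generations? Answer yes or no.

no

X____X___
X____X___  (fixed point — unchanged through generation 10)
generation 10 is X____X___, still not uniform _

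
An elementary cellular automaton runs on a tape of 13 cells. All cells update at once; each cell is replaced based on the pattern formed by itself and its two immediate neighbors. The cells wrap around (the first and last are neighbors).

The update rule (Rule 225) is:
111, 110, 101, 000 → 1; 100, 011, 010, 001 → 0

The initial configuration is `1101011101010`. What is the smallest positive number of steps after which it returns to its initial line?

step 1: 0110101110101
step 2: 1011010111010
step 3: 0101101011101
step 4: 1010110101110
step 5: 0101011010111
step 6: 1010101101011
step 7: 1101010110101
step 8: 1110101011010
step 9: 0111010101101
step 10: 1011101010110
step 11: 0101110101011
step 12: 1010111010101
step 13: 1101011101010

13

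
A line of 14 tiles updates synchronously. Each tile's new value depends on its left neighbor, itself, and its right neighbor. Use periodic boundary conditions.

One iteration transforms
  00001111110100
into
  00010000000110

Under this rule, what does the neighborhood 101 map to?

0

At position 10 the neighborhood is 101; the next row has 0 there.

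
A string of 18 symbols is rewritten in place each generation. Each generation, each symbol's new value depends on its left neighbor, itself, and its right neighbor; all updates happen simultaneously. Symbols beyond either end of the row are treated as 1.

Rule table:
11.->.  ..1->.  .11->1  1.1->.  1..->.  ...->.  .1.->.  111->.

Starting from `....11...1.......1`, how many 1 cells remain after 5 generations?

....1............1
.................1
.................1  (fixed point — unchanged through generation 5)
count of 1: 1

1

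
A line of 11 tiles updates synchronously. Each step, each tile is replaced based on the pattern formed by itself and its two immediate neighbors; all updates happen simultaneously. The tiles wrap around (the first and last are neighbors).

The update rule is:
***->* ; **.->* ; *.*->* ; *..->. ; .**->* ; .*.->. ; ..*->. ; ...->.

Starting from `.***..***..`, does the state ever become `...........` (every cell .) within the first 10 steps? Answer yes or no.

no

.***..***..  (fixed point — unchanged through step 10)
step 10 is .***..***.., still not uniform .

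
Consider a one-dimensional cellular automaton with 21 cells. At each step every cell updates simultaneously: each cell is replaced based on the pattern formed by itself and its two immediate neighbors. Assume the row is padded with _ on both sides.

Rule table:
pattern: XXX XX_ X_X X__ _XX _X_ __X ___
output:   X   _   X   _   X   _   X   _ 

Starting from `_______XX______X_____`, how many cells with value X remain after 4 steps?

3

step 1: ______XX______X______
step 2: _____XX______X_______
step 3: ____XX______X________
step 4: ___XX______X_________
count of X: 3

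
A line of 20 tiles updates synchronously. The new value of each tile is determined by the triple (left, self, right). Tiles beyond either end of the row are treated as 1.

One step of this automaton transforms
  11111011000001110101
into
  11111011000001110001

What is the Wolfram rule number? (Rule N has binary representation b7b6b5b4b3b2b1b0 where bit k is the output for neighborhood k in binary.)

position 0: 111 → 1  (bit 7 = 1)
position 4: 110 → 1  (bit 6 = 1)
position 5: 101 → 0  (bit 5 = 0)
position 8: 100 → 0  (bit 4 = 0)
position 6: 011 → 1  (bit 3 = 1)
position 17: 010 → 0  (bit 2 = 0)
position 12: 001 → 0  (bit 1 = 0)
position 9: 000 → 0  (bit 0 = 0)
bits b7..b0 = 11001000 = 200

200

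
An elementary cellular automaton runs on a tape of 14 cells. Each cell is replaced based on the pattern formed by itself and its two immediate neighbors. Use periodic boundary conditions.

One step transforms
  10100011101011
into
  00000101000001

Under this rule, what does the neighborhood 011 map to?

0

At position 6 the neighborhood is 011; the next row has 0 there.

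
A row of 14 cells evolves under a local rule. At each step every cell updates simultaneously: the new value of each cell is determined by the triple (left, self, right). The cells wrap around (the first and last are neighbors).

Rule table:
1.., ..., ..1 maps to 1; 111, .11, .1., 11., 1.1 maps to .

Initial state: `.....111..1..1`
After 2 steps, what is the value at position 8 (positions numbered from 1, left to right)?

11111...11.11.
.....111......
position 8 holds 1

1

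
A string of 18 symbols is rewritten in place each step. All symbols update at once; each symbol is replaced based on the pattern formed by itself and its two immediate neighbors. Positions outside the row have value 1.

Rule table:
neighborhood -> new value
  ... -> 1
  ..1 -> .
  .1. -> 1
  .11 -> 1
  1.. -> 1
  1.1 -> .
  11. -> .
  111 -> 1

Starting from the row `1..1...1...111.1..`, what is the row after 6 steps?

.1.111.111.11..11.
.1.11..11..1.1.1..
.1.1.1.1.1.1.1.11.
.1.1.1.1.1.1.1.1..
.1.1.1.1.1.1.1.11.  (repeats step 3; period 2)
step 6: .1.1.1.1.1.1.1.1..

.1.1.1.1.1.1.1.1..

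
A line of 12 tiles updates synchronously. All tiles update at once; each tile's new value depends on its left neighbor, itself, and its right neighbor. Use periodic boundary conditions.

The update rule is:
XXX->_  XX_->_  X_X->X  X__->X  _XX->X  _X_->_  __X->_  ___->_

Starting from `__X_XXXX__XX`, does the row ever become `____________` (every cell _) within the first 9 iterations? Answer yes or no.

X__XX___X_X_
_X_X_X___X_X
X_X_X_X___X_
_X_X_X_X___X
X_X_X_X_X___
_X_X_X_X_X__
__X_X_X_X_X_
___X_X_X_X_X
X___X_X_X_X_
iteration 9 is X___X_X_X_X_, still not uniform _

no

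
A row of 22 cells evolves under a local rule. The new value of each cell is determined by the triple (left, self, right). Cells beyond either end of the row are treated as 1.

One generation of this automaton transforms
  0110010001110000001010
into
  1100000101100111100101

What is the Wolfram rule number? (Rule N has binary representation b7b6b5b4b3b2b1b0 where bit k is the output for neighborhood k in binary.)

169

position 10: 111 → 1  (bit 7 = 1)
position 2: 110 → 0  (bit 6 = 0)
position 0: 101 → 1  (bit 5 = 1)
position 3: 100 → 0  (bit 4 = 0)
position 1: 011 → 1  (bit 3 = 1)
position 5: 010 → 0  (bit 2 = 0)
position 4: 001 → 0  (bit 1 = 0)
position 7: 000 → 1  (bit 0 = 1)
bits b7..b0 = 10101001 = 169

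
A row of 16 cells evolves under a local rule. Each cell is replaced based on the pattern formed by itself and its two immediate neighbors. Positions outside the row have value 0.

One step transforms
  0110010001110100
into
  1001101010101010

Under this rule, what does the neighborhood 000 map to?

At position 7 the neighborhood is 000; the next row has 0 there.

0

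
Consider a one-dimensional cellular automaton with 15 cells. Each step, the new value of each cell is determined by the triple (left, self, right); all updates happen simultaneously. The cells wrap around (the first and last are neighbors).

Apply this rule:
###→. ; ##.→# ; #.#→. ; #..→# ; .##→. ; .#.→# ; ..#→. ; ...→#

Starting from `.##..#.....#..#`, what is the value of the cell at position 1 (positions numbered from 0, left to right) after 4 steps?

#

..##.#####.##.#
#..#.....#..#.#
##.#####.##.#..
.#.....#..#.##.
position 1 holds #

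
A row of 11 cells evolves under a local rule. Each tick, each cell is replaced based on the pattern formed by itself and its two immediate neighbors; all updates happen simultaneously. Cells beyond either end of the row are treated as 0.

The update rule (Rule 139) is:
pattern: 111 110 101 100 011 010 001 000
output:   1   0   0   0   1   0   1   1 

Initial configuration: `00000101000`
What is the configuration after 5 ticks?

11111000011
11110011110
11100111100
11001111001
10011110010

10011110010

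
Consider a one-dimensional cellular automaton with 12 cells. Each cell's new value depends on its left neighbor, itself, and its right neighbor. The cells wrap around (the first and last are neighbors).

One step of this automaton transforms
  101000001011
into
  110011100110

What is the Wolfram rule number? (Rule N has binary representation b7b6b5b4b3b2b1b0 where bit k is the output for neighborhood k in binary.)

position 11: 111 → 0  (bit 7 = 0)
position 0: 110 → 1  (bit 6 = 1)
position 1: 101 → 1  (bit 5 = 1)
position 3: 100 → 0  (bit 4 = 0)
position 10: 011 → 1  (bit 3 = 1)
position 2: 010 → 0  (bit 2 = 0)
position 7: 001 → 0  (bit 1 = 0)
position 4: 000 → 1  (bit 0 = 1)
bits b7..b0 = 01101001 = 105

105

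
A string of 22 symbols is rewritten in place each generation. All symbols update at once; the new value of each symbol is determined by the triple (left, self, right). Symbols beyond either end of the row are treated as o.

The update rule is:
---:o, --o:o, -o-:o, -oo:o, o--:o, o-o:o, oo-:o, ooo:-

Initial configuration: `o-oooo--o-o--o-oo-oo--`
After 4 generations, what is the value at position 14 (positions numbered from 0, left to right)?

ooo--ooooooooooooooooo
--oooo----------------
ooo--ooooooooooooooooo  (repeats generation 1; period 2)
generation 4: --oooo----------------
position 14 holds -

-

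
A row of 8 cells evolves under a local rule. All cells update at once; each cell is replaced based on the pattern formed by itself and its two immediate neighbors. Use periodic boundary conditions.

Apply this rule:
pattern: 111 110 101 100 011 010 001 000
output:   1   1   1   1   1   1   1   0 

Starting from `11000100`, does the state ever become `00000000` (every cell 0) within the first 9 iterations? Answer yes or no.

no

iteration 1: 11101111
iteration 2: 11111111
iteration 3: 11111111  (fixed point — unchanged through iteration 9)
iteration 9 is 11111111, still not uniform 0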